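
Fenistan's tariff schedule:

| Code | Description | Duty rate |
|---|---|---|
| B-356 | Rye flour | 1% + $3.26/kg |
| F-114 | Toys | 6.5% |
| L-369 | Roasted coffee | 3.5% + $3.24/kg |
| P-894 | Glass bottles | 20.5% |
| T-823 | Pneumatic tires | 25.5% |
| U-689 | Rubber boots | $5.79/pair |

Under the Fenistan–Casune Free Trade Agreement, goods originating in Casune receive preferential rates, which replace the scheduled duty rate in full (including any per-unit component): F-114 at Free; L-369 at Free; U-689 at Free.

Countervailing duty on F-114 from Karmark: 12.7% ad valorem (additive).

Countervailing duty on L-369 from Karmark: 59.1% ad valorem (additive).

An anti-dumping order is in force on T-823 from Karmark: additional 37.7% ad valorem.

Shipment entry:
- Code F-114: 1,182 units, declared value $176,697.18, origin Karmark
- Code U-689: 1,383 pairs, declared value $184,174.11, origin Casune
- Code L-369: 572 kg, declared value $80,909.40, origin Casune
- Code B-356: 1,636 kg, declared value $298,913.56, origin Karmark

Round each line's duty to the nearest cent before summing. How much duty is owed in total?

$42,248.36

Line 1 (F-114, Karmark, 1,182 units, $176,697.18):
Base rate for F-114 is 6.5%.
F-114 has an FTA preferential rate, but origin Karmark is not Casune; base rate stands.
Additional duty on F-114 from Karmark: +12.7%. Applied ad valorem rate: 6.5% + 12.7% = 19.2%.
Duty = $176,697.18 × 19.2% = $33,925.86.
Line 2 (U-689, Casune, 1,383 pairs, $184,174.11):
Base rate for U-689 is $5.79/pair.
Origin Casune qualifies under the Fenistan–Casune agreement and U-689 is covered: preferential rate Free applies instead.
Duty = $184,174.11 × 0% = $0.00.
Line 3 (L-369, Casune, 572 kg, $80,909.40):
Base rate for L-369 is 3.5% + $3.24/kg.
Origin Casune qualifies under the Fenistan–Casune agreement and L-369 is covered: preferential rate Free applies instead.
The additional-duty order on L-369 targets Karmark, not Casune; it does not apply.
Duty = $80,909.40 × 0% = $0.00.
Line 4 (B-356, Karmark, 1,636 kg, $298,913.56):
Base rate for B-356 is 1% + $3.26/kg.
Duty = $298,913.56 × 1% + 1,636 × $3.26 = $8,322.50.
Total = $33,925.86 + $0.00 + $0.00 + $8,322.50 = $42,248.36.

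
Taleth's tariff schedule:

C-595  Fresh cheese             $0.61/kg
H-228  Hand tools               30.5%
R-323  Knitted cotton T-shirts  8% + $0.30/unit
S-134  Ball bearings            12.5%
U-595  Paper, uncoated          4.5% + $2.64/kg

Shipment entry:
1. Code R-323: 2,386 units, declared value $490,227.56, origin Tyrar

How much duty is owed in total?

Line 1 (R-323, Tyrar, 2,386 units, $490,227.56):
Base rate for R-323 is 8% + $0.30/unit.
Duty = $490,227.56 × 8% + 2,386 × $0.30 = $39,934.00.

$39,934.00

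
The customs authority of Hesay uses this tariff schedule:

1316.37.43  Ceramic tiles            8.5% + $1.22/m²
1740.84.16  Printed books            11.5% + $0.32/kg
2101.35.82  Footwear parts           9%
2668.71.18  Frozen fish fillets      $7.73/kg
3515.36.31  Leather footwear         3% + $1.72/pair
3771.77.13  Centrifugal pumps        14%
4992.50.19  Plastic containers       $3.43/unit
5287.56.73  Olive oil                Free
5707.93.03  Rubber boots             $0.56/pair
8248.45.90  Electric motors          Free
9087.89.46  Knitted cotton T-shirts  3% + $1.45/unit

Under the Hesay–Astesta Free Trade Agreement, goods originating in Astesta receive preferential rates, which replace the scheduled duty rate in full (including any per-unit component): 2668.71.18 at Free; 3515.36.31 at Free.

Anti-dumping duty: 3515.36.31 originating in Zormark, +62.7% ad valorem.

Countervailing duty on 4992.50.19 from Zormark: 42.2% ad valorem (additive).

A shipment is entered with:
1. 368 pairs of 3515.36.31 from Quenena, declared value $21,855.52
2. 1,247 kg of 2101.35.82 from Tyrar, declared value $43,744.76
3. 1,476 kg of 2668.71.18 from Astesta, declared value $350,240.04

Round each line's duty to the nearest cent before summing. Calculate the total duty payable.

$5,225.66

Line 1 (3515.36.31, Quenena, 368 pairs, $21,855.52):
Base rate for 3515.36.31 is 3% + $1.72/pair.
3515.36.31 has an FTA preferential rate, but origin Quenena is not Astesta; base rate stands.
The additional-duty order on 3515.36.31 targets Zormark, not Quenena; it does not apply.
Duty = $21,855.52 × 3% + 368 × $1.72 = $1,288.63.
Line 2 (2101.35.82, Tyrar, 1,247 kg, $43,744.76):
Base rate for 2101.35.82 is 9%.
Duty = $43,744.76 × 9% = $3,937.03.
Line 3 (2668.71.18, Astesta, 1,476 kg, $350,240.04):
Base rate for 2668.71.18 is $7.73/kg.
Origin Astesta qualifies under the Hesay–Astesta agreement and 2668.71.18 is covered: preferential rate Free applies instead.
Duty = $350,240.04 × 0% = $0.00.
Total = $1,288.63 + $3,937.03 + $0.00 = $5,225.66.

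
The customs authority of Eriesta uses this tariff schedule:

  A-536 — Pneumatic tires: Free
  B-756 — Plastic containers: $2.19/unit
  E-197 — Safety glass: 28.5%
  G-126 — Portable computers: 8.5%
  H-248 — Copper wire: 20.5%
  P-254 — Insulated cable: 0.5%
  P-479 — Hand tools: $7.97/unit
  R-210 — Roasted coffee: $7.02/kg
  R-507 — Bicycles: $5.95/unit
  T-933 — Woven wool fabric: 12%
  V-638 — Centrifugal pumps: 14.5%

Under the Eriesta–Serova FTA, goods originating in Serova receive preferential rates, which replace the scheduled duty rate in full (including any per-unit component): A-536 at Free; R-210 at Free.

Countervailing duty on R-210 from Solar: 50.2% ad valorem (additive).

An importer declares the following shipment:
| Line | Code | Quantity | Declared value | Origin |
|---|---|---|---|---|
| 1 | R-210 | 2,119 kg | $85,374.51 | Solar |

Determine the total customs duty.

$57,733.38

Line 1 (R-210, Solar, 2,119 kg, $85,374.51):
Base rate for R-210 is $7.02/kg.
R-210 has an FTA preferential rate, but origin Solar is not Serova; base rate stands.
Additional duty on R-210 from Solar: +50.2% ad valorem. Applied ad valorem rate = 50.2%.
Duty = $85,374.51 × 50.2% + 2,119 × $7.02 = $57,733.38.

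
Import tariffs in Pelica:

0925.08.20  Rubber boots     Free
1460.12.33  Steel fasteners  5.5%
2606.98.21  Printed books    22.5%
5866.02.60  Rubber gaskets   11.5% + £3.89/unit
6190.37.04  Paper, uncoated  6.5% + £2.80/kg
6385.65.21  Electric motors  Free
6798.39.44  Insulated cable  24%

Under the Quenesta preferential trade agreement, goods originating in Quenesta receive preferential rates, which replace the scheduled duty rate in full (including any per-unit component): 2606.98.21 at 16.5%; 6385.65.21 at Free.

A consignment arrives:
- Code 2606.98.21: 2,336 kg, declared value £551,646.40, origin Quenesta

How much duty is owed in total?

£91,021.66

Line 1 (2606.98.21, Quenesta, 2,336 kg, £551,646.40):
Base rate for 2606.98.21 is 22.5%.
Origin Quenesta qualifies under the Pelica–Quenesta agreement and 2606.98.21 is covered: preferential rate 16.5% applies instead.
Duty = £551,646.40 × 16.5% = £91,021.66.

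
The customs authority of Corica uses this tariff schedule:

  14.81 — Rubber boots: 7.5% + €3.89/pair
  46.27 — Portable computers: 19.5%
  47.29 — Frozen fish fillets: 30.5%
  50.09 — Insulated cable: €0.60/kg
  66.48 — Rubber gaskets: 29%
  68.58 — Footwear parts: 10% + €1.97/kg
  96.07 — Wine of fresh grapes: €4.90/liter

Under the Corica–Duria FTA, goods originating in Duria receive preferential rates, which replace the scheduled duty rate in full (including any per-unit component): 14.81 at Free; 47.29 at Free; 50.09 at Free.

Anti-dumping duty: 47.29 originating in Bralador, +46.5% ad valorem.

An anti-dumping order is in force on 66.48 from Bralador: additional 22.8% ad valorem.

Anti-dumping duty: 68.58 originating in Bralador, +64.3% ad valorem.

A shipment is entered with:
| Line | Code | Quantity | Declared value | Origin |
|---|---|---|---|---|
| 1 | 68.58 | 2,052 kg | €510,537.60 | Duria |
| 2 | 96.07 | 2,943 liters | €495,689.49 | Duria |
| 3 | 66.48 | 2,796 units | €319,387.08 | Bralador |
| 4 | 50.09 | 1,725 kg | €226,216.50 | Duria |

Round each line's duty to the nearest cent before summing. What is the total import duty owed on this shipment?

€234,959.41

Line 1 (68.58, Duria, 2,052 kg, €510,537.60):
Base rate for 68.58 is 10% + €1.97/kg.
Origin Duria is the FTA partner but 68.58 is not on the preference list; base rate stands.
The additional-duty order on 68.58 targets Bralador, not Duria; it does not apply.
Duty = €510,537.60 × 10% + 2,052 × €1.97 = €55,096.20.
Line 2 (96.07, Duria, 2,943 liters, €495,689.49):
Base rate for 96.07 is €4.90/liter.
Origin Duria is the FTA partner but 96.07 is not on the preference list; base rate stands.
Duty = 2,943 × €4.90 = €14,420.70.
Line 3 (66.48, Bralador, 2,796 units, €319,387.08):
Base rate for 66.48 is 29%.
Additional duty on 66.48 from Bralador: +22.8%. Applied ad valorem rate: 29% + 22.8% = 51.8%.
Duty = €319,387.08 × 51.8% = €165,442.51.
Line 4 (50.09, Duria, 1,725 kg, €226,216.50):
Base rate for 50.09 is €0.60/kg.
Origin Duria qualifies under the Corica–Duria agreement and 50.09 is covered: preferential rate Free applies instead.
Duty = €226,216.50 × 0% = €0.00.
Total = €55,096.20 + €14,420.70 + €165,442.51 + €0.00 = €234,959.41.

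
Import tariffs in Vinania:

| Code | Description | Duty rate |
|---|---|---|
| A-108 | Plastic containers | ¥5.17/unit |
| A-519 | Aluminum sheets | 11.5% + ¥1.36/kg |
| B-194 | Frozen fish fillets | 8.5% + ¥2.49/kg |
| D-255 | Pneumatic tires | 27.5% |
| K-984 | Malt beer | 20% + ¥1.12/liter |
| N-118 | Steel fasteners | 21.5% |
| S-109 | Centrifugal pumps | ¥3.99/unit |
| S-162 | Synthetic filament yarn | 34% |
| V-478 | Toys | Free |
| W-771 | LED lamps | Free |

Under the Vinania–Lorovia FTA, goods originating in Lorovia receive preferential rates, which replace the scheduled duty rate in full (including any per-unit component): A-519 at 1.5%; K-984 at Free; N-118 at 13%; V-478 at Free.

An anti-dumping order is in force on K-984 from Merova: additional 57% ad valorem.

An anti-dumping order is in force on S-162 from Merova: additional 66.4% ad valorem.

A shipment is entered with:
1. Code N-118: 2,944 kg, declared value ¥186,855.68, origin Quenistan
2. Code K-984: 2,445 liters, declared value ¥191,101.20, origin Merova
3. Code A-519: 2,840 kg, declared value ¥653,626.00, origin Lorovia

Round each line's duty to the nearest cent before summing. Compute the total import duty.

Line 1 (N-118, Quenistan, 2,944 kg, ¥186,855.68):
Base rate for N-118 is 21.5%.
N-118 has an FTA preferential rate, but origin Quenistan is not Lorovia; base rate stands.
Duty = ¥186,855.68 × 21.5% = ¥40,173.97.
Line 2 (K-984, Merova, 2,445 liters, ¥191,101.20):
Base rate for K-984 is 20% + ¥1.12/liter.
K-984 has an FTA preferential rate, but origin Merova is not Lorovia; base rate stands.
Additional duty on K-984 from Merova: +57%. Applied ad valorem rate: 20% + 57% = 77%.
Duty = ¥191,101.20 × 77% + 2,445 × ¥1.12 = ¥149,886.32.
Line 3 (A-519, Lorovia, 2,840 kg, ¥653,626.00):
Base rate for A-519 is 11.5% + ¥1.36/kg.
Origin Lorovia qualifies under the Vinania–Lorovia agreement and A-519 is covered: preferential rate 1.5% applies instead.
Duty = ¥653,626.00 × 1.5% = ¥9,804.39.
Total = ¥40,173.97 + ¥149,886.32 + ¥9,804.39 = ¥199,864.68.

¥199,864.68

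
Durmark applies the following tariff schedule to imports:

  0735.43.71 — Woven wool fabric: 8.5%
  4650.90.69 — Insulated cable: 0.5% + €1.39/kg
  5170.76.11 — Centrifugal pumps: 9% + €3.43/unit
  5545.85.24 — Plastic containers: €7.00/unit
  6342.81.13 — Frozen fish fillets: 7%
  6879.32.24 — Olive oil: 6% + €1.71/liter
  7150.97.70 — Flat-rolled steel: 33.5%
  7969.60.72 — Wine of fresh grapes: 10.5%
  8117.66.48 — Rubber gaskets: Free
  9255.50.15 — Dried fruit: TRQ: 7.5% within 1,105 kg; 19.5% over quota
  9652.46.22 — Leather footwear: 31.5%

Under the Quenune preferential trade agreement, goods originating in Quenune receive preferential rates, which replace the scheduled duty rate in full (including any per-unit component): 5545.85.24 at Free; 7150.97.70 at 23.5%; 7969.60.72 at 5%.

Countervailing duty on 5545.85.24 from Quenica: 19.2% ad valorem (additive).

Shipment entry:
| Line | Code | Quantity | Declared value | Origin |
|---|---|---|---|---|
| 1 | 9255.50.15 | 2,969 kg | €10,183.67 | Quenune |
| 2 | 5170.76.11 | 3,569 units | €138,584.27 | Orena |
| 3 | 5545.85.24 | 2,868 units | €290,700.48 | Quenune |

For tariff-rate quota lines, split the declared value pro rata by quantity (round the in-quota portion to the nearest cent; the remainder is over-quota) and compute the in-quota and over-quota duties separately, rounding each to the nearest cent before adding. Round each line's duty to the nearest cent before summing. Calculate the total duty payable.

Line 1 (9255.50.15, Quenune, 2,969 kg, €10,183.67):
Code 9255.50.15 is under a tariff-rate quota (threshold 1,105 kg). In-quota: 1,105 kg at 7.5%; over-quota: 1,864 kg at 19.5%.
Pro-rata value split: in-quota = €10,183.67 × 1,105/2,969 = €3,790.15; over-quota = €10,183.67 − €3,790.15 = €6,393.52.
In-quota duty = €3,790.15 × 7.5% = €284.26. Over-quota duty = €6,393.52 × 19.5% = €1,246.74.
Line duty = €284.26 + €1,246.74 = €1,531.00.
Line 2 (5170.76.11, Orena, 3,569 units, €138,584.27):
Base rate for 5170.76.11 is 9% + €3.43/unit.
Duty = €138,584.27 × 9% + 3,569 × €3.43 = €24,714.25.
Line 3 (5545.85.24, Quenune, 2,868 units, €290,700.48):
Base rate for 5545.85.24 is €7.00/unit.
Origin Quenune qualifies under the Durmark–Quenune agreement and 5545.85.24 is covered: preferential rate Free applies instead.
The additional-duty order on 5545.85.24 targets Quenica, not Quenune; it does not apply.
Duty = €290,700.48 × 0% = €0.00.
Total = €1,531.00 + €24,714.25 + €0.00 = €26,245.25.

€26,245.25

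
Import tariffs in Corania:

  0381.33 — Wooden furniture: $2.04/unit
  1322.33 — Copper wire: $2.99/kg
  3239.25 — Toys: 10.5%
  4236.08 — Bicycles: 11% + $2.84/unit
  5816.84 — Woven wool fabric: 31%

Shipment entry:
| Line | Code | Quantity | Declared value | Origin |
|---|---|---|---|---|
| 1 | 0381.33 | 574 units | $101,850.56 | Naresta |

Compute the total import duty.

Line 1 (0381.33, Naresta, 574 units, $101,850.56):
Base rate for 0381.33 is $2.04/unit.
Duty = 574 × $2.04 = $1,170.96.

$1,170.96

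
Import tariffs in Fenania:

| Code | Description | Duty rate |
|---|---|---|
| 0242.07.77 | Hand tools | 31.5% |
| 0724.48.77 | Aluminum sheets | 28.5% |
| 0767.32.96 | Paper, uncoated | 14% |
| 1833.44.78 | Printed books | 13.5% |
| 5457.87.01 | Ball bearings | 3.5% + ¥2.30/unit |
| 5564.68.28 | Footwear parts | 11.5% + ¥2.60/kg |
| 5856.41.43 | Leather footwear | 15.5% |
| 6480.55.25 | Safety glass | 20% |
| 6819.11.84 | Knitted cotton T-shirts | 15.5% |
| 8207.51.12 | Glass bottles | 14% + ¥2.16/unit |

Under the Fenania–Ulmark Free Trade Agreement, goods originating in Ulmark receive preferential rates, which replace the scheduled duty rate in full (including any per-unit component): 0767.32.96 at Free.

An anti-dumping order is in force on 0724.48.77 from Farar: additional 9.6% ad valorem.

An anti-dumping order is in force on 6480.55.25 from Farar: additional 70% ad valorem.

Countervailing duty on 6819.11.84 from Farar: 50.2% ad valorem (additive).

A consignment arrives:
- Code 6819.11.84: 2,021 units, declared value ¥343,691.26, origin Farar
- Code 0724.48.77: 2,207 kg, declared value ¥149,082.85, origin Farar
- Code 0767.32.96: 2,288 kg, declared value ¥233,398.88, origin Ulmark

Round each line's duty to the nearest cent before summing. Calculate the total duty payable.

Line 1 (6819.11.84, Farar, 2,021 units, ¥343,691.26):
Base rate for 6819.11.84 is 15.5%.
Additional duty on 6819.11.84 from Farar: +50.2%. Applied ad valorem rate: 15.5% + 50.2% = 65.7%.
Duty = ¥343,691.26 × 65.7% = ¥225,805.16.
Line 2 (0724.48.77, Farar, 2,207 kg, ¥149,082.85):
Base rate for 0724.48.77 is 28.5%.
Additional duty on 0724.48.77 from Farar: +9.6%. Applied ad valorem rate: 28.5% + 9.6% = 38.1%.
Duty = ¥149,082.85 × 38.1% = ¥56,800.57.
Line 3 (0767.32.96, Ulmark, 2,288 kg, ¥233,398.88):
Base rate for 0767.32.96 is 14%.
Origin Ulmark qualifies under the Fenania–Ulmark agreement and 0767.32.96 is covered: preferential rate Free applies instead.
Duty = ¥233,398.88 × 0% = ¥0.00.
Total = ¥225,805.16 + ¥56,800.57 + ¥0.00 = ¥282,605.73.

¥282,605.73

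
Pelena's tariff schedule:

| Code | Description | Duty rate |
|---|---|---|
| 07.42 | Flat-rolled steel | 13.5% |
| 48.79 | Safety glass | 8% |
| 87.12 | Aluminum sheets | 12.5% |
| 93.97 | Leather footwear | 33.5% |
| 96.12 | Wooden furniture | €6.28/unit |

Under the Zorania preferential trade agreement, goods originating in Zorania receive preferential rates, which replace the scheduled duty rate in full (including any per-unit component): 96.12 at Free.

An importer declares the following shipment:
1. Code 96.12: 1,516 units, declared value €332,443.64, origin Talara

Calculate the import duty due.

€9,520.48

Line 1 (96.12, Talara, 1,516 units, €332,443.64):
Base rate for 96.12 is €6.28/unit.
96.12 has an FTA preferential rate, but origin Talara is not Zorania; base rate stands.
Duty = 1,516 × €6.28 = €9,520.48.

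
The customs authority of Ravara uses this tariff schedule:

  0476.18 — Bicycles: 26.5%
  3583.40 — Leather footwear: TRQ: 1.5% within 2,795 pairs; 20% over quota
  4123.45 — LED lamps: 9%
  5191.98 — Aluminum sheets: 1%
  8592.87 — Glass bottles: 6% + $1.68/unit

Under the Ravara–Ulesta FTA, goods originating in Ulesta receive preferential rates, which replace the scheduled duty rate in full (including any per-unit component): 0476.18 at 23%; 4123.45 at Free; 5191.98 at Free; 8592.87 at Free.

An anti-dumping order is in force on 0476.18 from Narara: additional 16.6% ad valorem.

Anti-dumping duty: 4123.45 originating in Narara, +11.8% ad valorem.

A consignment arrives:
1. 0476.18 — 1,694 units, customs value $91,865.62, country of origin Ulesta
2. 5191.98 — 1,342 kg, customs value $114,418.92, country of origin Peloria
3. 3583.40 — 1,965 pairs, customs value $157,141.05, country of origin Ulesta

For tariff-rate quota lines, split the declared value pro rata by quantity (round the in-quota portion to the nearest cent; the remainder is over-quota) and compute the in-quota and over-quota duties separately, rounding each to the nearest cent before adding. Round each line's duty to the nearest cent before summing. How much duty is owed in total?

Line 1 (0476.18, Ulesta, 1,694 units, $91,865.62):
Base rate for 0476.18 is 26.5%.
Origin Ulesta qualifies under the Ravara–Ulesta agreement and 0476.18 is covered: preferential rate 23% applies instead.
The additional-duty order on 0476.18 targets Narara, not Ulesta; it does not apply.
Duty = $91,865.62 × 23% = $21,129.09.
Line 2 (5191.98, Peloria, 1,342 kg, $114,418.92):
Base rate for 5191.98 is 1%.
5191.98 has an FTA preferential rate, but origin Peloria is not Ulesta; base rate stands.
Duty = $114,418.92 × 1% = $1,144.19.
Line 3 (3583.40, Ulesta, 1,965 pairs, $157,141.05):
Code 3583.40 is under a tariff-rate quota (threshold 2,795 pairs). Quantity 1,965 pairs is within the quota, so the in-quota rate 1.5% applies to the full value.
Duty = $157,141.05 × 1.5% = $2,357.12.
Total = $21,129.09 + $1,144.19 + $2,357.12 = $24,630.40.

$24,630.40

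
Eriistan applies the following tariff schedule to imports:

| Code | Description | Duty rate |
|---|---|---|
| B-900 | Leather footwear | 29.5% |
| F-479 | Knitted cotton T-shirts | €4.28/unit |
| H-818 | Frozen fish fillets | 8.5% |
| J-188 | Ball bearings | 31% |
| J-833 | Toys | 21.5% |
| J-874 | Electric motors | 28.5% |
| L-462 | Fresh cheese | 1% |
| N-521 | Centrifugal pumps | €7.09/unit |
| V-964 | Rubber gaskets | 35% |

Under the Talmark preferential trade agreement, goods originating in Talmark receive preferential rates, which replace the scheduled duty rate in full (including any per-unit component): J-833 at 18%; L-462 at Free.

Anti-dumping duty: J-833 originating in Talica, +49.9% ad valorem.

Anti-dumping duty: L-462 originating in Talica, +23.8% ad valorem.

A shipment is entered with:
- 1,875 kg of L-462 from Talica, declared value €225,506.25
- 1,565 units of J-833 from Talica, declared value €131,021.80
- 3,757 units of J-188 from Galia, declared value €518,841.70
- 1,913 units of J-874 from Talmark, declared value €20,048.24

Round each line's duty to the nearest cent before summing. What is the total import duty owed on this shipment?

Line 1 (L-462, Talica, 1,875 kg, €225,506.25):
Base rate for L-462 is 1%.
L-462 has an FTA preferential rate, but origin Talica is not Talmark; base rate stands.
Additional duty on L-462 from Talica: +23.8%. Applied ad valorem rate: 1% + 23.8% = 24.8%.
Duty = €225,506.25 × 24.8% = €55,925.55.
Line 2 (J-833, Talica, 1,565 units, €131,021.80):
Base rate for J-833 is 21.5%.
J-833 has an FTA preferential rate, but origin Talica is not Talmark; base rate stands.
Additional duty on J-833 from Talica: +49.9%. Applied ad valorem rate: 21.5% + 49.9% = 71.4%.
Duty = €131,021.80 × 71.4% = €93,549.57.
Line 3 (J-188, Galia, 3,757 units, €518,841.70):
Base rate for J-188 is 31%.
Duty = €518,841.70 × 31% = €160,840.93.
Line 4 (J-874, Talmark, 1,913 units, €20,048.24):
Base rate for J-874 is 28.5%.
Origin Talmark is the FTA partner but J-874 is not on the preference list; base rate stands.
Duty = €20,048.24 × 28.5% = €5,713.75.
Total = €55,925.55 + €93,549.57 + €160,840.93 + €5,713.75 = €316,029.80.

€316,029.80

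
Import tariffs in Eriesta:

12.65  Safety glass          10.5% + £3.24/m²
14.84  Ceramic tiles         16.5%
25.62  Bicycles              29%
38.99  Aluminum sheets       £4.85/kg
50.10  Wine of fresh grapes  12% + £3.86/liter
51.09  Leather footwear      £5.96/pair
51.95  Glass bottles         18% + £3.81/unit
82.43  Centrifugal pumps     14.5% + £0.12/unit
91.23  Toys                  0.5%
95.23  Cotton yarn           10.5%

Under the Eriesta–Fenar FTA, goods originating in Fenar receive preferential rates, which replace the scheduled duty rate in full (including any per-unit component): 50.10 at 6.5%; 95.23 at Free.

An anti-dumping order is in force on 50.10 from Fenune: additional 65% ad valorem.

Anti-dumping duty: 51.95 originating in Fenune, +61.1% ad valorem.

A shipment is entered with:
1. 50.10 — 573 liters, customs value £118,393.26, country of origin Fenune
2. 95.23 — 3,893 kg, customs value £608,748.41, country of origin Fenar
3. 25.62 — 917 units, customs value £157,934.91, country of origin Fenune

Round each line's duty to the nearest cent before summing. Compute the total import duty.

Line 1 (50.10, Fenune, 573 liters, £118,393.26):
Base rate for 50.10 is 12% + £3.86/liter.
50.10 has an FTA preferential rate, but origin Fenune is not Fenar; base rate stands.
Additional duty on 50.10 from Fenune: +65%. Applied ad valorem rate: 12% + 65% = 77%.
Duty = £118,393.26 × 77% + 573 × £3.86 = £93,374.59.
Line 2 (95.23, Fenar, 3,893 kg, £608,748.41):
Base rate for 95.23 is 10.5%.
Origin Fenar qualifies under the Eriesta–Fenar agreement and 95.23 is covered: preferential rate Free applies instead.
Duty = £608,748.41 × 0% = £0.00.
Line 3 (25.62, Fenune, 917 units, £157,934.91):
Base rate for 25.62 is 29%.
Duty = £157,934.91 × 29% = £45,801.12.
Total = £93,374.59 + £0.00 + £45,801.12 = £139,175.71.

£139,175.71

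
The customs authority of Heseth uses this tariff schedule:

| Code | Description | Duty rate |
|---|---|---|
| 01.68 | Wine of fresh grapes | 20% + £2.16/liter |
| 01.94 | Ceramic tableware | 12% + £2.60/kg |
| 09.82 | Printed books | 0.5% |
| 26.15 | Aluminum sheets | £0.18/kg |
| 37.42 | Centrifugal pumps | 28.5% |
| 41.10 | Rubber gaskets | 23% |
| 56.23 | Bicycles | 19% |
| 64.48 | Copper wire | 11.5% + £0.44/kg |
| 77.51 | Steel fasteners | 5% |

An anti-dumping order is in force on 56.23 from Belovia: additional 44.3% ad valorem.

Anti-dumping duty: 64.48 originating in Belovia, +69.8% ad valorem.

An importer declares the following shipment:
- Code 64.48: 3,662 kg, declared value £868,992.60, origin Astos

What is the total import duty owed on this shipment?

Line 1 (64.48, Astos, 3,662 kg, £868,992.60):
Base rate for 64.48 is 11.5% + £0.44/kg.
The additional-duty order on 64.48 targets Belovia, not Astos; it does not apply.
Duty = £868,992.60 × 11.5% + 3,662 × £0.44 = £101,545.43.

£101,545.43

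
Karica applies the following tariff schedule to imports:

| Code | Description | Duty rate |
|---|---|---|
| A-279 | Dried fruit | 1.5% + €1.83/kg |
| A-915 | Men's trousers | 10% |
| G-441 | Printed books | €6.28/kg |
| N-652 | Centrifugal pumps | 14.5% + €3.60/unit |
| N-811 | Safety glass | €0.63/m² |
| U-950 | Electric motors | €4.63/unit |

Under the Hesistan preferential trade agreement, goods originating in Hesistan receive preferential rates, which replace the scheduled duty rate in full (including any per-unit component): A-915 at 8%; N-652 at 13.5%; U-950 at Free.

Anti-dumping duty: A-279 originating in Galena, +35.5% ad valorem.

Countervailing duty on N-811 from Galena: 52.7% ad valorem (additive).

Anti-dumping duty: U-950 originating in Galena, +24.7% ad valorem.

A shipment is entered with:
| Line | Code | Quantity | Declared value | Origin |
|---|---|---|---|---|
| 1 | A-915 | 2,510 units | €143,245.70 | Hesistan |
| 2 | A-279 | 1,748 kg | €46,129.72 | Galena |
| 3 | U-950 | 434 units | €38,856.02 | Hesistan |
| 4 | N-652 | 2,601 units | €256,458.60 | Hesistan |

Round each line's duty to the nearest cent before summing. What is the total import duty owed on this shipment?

€66,348.41

Line 1 (A-915, Hesistan, 2,510 units, €143,245.70):
Base rate for A-915 is 10%.
Origin Hesistan qualifies under the Karica–Hesistan agreement and A-915 is covered: preferential rate 8% applies instead.
Duty = €143,245.70 × 8% = €11,459.66.
Line 2 (A-279, Galena, 1,748 kg, €46,129.72):
Base rate for A-279 is 1.5% + €1.83/kg.
Additional duty on A-279 from Galena: +35.5%. Applied ad valorem rate: 1.5% + 35.5% = 37%.
Duty = €46,129.72 × 37% + 1,748 × €1.83 = €20,266.84.
Line 3 (U-950, Hesistan, 434 units, €38,856.02):
Base rate for U-950 is €4.63/unit.
Origin Hesistan qualifies under the Karica–Hesistan agreement and U-950 is covered: preferential rate Free applies instead.
The additional-duty order on U-950 targets Galena, not Hesistan; it does not apply.
Duty = €38,856.02 × 0% = €0.00.
Line 4 (N-652, Hesistan, 2,601 units, €256,458.60):
Base rate for N-652 is 14.5% + €3.60/unit.
Origin Hesistan qualifies under the Karica–Hesistan agreement and N-652 is covered: preferential rate 13.5% applies instead.
Duty = €256,458.60 × 13.5% = €34,621.91.
Total = €11,459.66 + €20,266.84 + €0.00 + €34,621.91 = €66,348.41.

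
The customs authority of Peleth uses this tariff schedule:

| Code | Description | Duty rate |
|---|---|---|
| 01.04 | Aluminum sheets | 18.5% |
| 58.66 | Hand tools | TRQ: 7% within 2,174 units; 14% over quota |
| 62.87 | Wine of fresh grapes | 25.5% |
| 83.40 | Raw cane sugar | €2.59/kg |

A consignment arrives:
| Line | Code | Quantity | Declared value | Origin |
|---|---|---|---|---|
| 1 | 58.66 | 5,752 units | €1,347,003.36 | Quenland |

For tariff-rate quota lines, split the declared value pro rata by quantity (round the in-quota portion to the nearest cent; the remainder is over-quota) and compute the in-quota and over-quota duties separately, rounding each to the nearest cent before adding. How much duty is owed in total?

€152,942.96

Line 1 (58.66, Quenland, 5,752 units, €1,347,003.36):
Code 58.66 is under a tariff-rate quota (threshold 2,174 units). In-quota: 2,174 units at 7%; over-quota: 3,578 units at 14%.
Pro-rata value split: in-quota = €1,347,003.36 × 2,174/5,752 = €509,107.32; over-quota = €1,347,003.36 − €509,107.32 = €837,896.04.
In-quota duty = €509,107.32 × 7% = €35,637.51. Over-quota duty = €837,896.04 × 14% = €117,305.45.
Line duty = €35,637.51 + €117,305.45 = €152,942.96.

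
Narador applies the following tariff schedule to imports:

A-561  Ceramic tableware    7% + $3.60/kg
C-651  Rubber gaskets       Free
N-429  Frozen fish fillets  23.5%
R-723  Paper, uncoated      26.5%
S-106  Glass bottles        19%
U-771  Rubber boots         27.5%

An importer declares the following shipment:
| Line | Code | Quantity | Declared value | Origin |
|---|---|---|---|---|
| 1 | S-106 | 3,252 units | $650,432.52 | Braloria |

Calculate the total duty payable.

$123,582.18

Line 1 (S-106, Braloria, 3,252 units, $650,432.52):
Base rate for S-106 is 19%.
Duty = $650,432.52 × 19% = $123,582.18.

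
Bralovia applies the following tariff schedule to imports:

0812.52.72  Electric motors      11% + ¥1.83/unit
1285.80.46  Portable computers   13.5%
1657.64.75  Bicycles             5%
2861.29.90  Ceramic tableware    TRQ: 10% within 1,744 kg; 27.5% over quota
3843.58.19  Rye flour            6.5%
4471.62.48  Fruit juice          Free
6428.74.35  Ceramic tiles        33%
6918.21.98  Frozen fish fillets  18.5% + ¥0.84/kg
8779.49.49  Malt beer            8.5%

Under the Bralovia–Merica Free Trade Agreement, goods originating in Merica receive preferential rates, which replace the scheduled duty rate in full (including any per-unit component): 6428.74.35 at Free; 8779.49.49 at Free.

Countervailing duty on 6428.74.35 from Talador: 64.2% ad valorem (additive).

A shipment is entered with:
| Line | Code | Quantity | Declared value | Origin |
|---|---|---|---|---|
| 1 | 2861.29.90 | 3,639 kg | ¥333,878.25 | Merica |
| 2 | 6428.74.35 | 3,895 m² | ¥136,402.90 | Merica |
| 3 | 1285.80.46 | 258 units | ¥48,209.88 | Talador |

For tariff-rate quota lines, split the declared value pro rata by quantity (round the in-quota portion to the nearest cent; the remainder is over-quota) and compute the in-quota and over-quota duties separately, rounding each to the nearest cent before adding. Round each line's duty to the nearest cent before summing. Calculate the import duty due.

¥70,322.75

Line 1 (2861.29.90, Merica, 3,639 kg, ¥333,878.25):
Code 2861.29.90 is under a tariff-rate quota (threshold 1,744 kg). In-quota: 1,744 kg at 10%; over-quota: 1,895 kg at 27.5%.
Pro-rata value split: in-quota = ¥333,878.25 × 1,744/3,639 = ¥160,012.00; over-quota = ¥333,878.25 − ¥160,012.00 = ¥173,866.25.
In-quota duty = ¥160,012.00 × 10% = ¥16,001.20. Over-quota duty = ¥173,866.25 × 27.5% = ¥47,813.22.
Line duty = ¥16,001.20 + ¥47,813.22 = ¥63,814.42.
Line 2 (6428.74.35, Merica, 3,895 m², ¥136,402.90):
Base rate for 6428.74.35 is 33%.
Origin Merica qualifies under the Bralovia–Merica agreement and 6428.74.35 is covered: preferential rate Free applies instead.
The additional-duty order on 6428.74.35 targets Talador, not Merica; it does not apply.
Duty = ¥136,402.90 × 0% = ¥0.00.
Line 3 (1285.80.46, Talador, 258 units, ¥48,209.88):
Base rate for 1285.80.46 is 13.5%.
Duty = ¥48,209.88 × 13.5% = ¥6,508.33.
Total = ¥63,814.42 + ¥0.00 + ¥6,508.33 = ¥70,322.75.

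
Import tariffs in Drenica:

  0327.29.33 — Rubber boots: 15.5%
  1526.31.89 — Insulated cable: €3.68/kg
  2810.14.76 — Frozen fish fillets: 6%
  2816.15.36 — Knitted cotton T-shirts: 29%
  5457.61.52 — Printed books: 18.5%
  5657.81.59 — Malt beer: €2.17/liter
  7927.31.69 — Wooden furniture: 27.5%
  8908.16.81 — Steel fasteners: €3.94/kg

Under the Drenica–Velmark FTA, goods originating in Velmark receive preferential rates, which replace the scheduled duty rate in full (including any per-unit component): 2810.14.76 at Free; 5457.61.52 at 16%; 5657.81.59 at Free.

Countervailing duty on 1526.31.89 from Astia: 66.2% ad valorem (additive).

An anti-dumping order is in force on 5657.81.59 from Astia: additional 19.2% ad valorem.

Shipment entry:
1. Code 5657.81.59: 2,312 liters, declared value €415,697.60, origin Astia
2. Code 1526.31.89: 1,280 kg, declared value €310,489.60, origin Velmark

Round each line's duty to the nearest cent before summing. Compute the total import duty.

€89,541.38

Line 1 (5657.81.59, Astia, 2,312 liters, €415,697.60):
Base rate for 5657.81.59 is €2.17/liter.
5657.81.59 has an FTA preferential rate, but origin Astia is not Velmark; base rate stands.
Additional duty on 5657.81.59 from Astia: +19.2% ad valorem. Applied ad valorem rate = 19.2%.
Duty = €415,697.60 × 19.2% + 2,312 × €2.17 = €84,830.98.
Line 2 (1526.31.89, Velmark, 1,280 kg, €310,489.60):
Base rate for 1526.31.89 is €3.68/kg.
Origin Velmark is the FTA partner but 1526.31.89 is not on the preference list; base rate stands.
The additional-duty order on 1526.31.89 targets Astia, not Velmark; it does not apply.
Duty = 1,280 × €3.68 = €4,710.40.
Total = €84,830.98 + €4,710.40 = €89,541.38.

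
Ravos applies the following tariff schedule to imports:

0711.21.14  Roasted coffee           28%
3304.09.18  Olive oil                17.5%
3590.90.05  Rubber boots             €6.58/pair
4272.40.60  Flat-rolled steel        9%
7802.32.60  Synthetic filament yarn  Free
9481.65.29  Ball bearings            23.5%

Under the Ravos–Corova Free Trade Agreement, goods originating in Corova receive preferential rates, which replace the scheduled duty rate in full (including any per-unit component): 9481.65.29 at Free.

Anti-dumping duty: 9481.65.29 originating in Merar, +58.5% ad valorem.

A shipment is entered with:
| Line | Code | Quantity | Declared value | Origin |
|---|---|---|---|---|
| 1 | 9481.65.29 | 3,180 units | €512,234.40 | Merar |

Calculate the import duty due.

€420,032.21

Line 1 (9481.65.29, Merar, 3,180 units, €512,234.40):
Base rate for 9481.65.29 is 23.5%.
9481.65.29 has an FTA preferential rate, but origin Merar is not Corova; base rate stands.
Additional duty on 9481.65.29 from Merar: +58.5%. Applied ad valorem rate: 23.5% + 58.5% = 82%.
Duty = €512,234.40 × 82% = €420,032.21.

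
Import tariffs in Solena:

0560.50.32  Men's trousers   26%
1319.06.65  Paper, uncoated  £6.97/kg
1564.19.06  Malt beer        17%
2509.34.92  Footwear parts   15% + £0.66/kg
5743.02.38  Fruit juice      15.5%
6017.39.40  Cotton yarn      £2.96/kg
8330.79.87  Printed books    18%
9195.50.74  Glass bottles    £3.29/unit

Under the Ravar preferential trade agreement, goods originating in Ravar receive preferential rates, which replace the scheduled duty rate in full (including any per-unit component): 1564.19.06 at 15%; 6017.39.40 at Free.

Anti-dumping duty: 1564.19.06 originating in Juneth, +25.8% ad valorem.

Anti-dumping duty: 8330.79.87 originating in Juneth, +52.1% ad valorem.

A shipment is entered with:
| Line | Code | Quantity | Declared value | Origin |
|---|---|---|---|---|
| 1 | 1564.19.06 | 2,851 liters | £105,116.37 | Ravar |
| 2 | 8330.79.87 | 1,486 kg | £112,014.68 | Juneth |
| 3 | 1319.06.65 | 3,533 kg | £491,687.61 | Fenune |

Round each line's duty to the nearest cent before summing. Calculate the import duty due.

£118,914.76

Line 1 (1564.19.06, Ravar, 2,851 liters, £105,116.37):
Base rate for 1564.19.06 is 17%.
Origin Ravar qualifies under the Solena–Ravar agreement and 1564.19.06 is covered: preferential rate 15% applies instead.
The additional-duty order on 1564.19.06 targets Juneth, not Ravar; it does not apply.
Duty = £105,116.37 × 15% = £15,767.46.
Line 2 (8330.79.87, Juneth, 1,486 kg, £112,014.68):
Base rate for 8330.79.87 is 18%.
Additional duty on 8330.79.87 from Juneth: +52.1%. Applied ad valorem rate: 18% + 52.1% = 70.1%.
Duty = £112,014.68 × 70.1% = £78,522.29.
Line 3 (1319.06.65, Fenune, 3,533 kg, £491,687.61):
Base rate for 1319.06.65 is £6.97/kg.
Duty = 3,533 × £6.97 = £24,625.01.
Total = £15,767.46 + £78,522.29 + £24,625.01 = £118,914.76.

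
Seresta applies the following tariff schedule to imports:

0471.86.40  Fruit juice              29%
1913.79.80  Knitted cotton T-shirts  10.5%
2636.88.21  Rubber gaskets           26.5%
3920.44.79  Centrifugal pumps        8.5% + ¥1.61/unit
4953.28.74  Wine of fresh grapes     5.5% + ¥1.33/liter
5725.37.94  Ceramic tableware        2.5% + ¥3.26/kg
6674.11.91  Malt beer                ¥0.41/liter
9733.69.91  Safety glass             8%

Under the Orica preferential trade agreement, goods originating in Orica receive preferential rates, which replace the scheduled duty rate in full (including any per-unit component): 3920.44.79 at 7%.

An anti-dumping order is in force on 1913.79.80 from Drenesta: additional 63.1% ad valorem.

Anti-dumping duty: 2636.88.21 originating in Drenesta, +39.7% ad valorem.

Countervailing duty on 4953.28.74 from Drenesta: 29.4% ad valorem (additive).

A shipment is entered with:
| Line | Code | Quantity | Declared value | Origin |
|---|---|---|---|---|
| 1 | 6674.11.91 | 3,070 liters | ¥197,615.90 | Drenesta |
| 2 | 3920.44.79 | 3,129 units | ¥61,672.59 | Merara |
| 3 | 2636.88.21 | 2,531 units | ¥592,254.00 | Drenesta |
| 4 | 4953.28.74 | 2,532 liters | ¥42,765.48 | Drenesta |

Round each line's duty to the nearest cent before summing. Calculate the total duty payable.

Line 1 (6674.11.91, Drenesta, 3,070 liters, ¥197,615.90):
Base rate for 6674.11.91 is ¥0.41/liter.
Duty = 3,070 × ¥0.41 = ¥1,258.70.
Line 2 (3920.44.79, Merara, 3,129 units, ¥61,672.59):
Base rate for 3920.44.79 is 8.5% + ¥1.61/unit.
3920.44.79 has an FTA preferential rate, but origin Merara is not Orica; base rate stands.
Duty = ¥61,672.59 × 8.5% + 3,129 × ¥1.61 = ¥10,279.86.
Line 3 (2636.88.21, Drenesta, 2,531 units, ¥592,254.00):
Base rate for 2636.88.21 is 26.5%.
Additional duty on 2636.88.21 from Drenesta: +39.7%. Applied ad valorem rate: 26.5% + 39.7% = 66.2%.
Duty = ¥592,254.00 × 66.2% = ¥392,072.15.
Line 4 (4953.28.74, Drenesta, 2,532 liters, ¥42,765.48):
Base rate for 4953.28.74 is 5.5% + ¥1.33/liter.
Additional duty on 4953.28.74 from Drenesta: +29.4%. Applied ad valorem rate: 5.5% + 29.4% = 34.9%.
Duty = ¥42,765.48 × 34.9% + 2,532 × ¥1.33 = ¥18,292.71.
Total = ¥1,258.70 + ¥10,279.86 + ¥392,072.15 + ¥18,292.71 = ¥421,903.42.

¥421,903.42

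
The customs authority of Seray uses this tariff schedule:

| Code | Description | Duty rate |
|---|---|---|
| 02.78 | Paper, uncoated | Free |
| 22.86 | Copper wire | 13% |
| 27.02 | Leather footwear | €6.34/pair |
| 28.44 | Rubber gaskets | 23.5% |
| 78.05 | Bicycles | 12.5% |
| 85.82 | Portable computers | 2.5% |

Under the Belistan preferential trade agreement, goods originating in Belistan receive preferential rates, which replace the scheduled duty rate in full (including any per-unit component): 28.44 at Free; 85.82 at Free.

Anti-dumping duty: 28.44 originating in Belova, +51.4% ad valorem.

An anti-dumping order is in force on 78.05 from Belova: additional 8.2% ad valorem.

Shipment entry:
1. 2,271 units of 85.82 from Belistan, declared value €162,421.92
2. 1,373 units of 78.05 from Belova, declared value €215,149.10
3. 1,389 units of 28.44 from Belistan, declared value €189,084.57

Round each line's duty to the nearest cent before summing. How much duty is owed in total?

€44,535.86

Line 1 (85.82, Belistan, 2,271 units, €162,421.92):
Base rate for 85.82 is 2.5%.
Origin Belistan qualifies under the Seray–Belistan agreement and 85.82 is covered: preferential rate Free applies instead.
Duty = €162,421.92 × 0% = €0.00.
Line 2 (78.05, Belova, 1,373 units, €215,149.10):
Base rate for 78.05 is 12.5%.
Additional duty on 78.05 from Belova: +8.2%. Applied ad valorem rate: 12.5% + 8.2% = 20.7%.
Duty = €215,149.10 × 20.7% = €44,535.86.
Line 3 (28.44, Belistan, 1,389 units, €189,084.57):
Base rate for 28.44 is 23.5%.
Origin Belistan qualifies under the Seray–Belistan agreement and 28.44 is covered: preferential rate Free applies instead.
The additional-duty order on 28.44 targets Belova, not Belistan; it does not apply.
Duty = €189,084.57 × 0% = €0.00.
Total = €0.00 + €44,535.86 + €0.00 = €44,535.86.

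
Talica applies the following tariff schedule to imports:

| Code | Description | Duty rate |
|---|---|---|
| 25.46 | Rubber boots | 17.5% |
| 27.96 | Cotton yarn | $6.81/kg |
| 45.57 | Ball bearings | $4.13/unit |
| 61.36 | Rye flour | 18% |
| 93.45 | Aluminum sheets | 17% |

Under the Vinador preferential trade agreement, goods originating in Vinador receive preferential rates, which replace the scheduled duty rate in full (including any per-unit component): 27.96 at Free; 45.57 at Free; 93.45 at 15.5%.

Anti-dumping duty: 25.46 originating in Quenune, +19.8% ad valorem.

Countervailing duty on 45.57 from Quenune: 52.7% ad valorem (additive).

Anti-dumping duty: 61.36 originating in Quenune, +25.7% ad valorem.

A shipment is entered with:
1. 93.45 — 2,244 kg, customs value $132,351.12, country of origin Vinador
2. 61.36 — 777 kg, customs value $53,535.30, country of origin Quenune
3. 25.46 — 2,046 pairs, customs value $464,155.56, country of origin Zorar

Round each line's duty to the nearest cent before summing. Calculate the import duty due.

$125,136.57

Line 1 (93.45, Vinador, 2,244 kg, $132,351.12):
Base rate for 93.45 is 17%.
Origin Vinador qualifies under the Talica–Vinador agreement and 93.45 is covered: preferential rate 15.5% applies instead.
Duty = $132,351.12 × 15.5% = $20,514.42.
Line 2 (61.36, Quenune, 777 kg, $53,535.30):
Base rate for 61.36 is 18%.
Additional duty on 61.36 from Quenune: +25.7%. Applied ad valorem rate: 18% + 25.7% = 43.7%.
Duty = $53,535.30 × 43.7% = $23,394.93.
Line 3 (25.46, Zorar, 2,046 pairs, $464,155.56):
Base rate for 25.46 is 17.5%.
The additional-duty order on 25.46 targets Quenune, not Zorar; it does not apply.
Duty = $464,155.56 × 17.5% = $81,227.22.
Total = $20,514.42 + $23,394.93 + $81,227.22 = $125,136.57.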